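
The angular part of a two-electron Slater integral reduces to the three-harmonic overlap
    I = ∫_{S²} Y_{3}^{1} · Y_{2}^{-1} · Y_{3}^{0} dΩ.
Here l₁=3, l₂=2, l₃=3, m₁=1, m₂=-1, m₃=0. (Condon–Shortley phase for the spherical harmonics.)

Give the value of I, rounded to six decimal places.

Checks pass: Σm=0; 8 even; l₃=3∈[1,5].
(2·3+1)(2·2+1)(2·3+1) = 245
Δ: 2! 4! 2! / 9! → 1/3780
sum: t=0:+1/24 t=1:−1/4 t=2:+1/24 = -1/6
3j²(3 2 3; 0 0 0) = Δ·Π!·Σ² = 4/105  (sign +1)
sum: t=0:+1/8 t=1:−1/12 = 1/24
3j²(3 2 3; 1 -1 0) = Δ·Π!·Σ² = 1/210  (sign -1)
combine: 4πI² = 245·4/105·1/210 = 2/45
take √, sign -1: I = -0.05947080

-0.059471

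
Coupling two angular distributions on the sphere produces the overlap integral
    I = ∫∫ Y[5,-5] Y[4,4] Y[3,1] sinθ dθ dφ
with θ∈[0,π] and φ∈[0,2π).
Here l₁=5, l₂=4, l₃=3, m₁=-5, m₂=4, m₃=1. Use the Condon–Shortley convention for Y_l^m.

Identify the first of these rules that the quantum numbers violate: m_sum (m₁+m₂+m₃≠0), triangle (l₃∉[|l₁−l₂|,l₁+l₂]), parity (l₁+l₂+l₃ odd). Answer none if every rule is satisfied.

none

azimuthal sum: -5 + 4 + 1 = 0  ✓
1 ≤ 3 ≤ 9 (triangle on l)  ✓
L = 5 + 4 + 3 = 12 (even)  ✓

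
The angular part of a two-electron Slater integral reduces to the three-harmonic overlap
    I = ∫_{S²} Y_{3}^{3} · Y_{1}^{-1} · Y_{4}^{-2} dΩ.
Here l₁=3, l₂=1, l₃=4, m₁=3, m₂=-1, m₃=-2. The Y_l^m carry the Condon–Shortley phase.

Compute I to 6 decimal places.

m-sum 0 ✓  L=8 even ✓  2≤4≤4 ✓
Π(2lᵢ+1) = 7×3×9 = 189
triangle coeff Δ(3,1,4) = 1/252
Σ_t [0,0]: t=0:+1/36 = 1/36
(3j)²=4/63 [(3 1 4; 0 0 0)], sign=+1
Σ_t [0,0]: t=0:+1/1440 = 1/1440
(3j)²=1/252 [(3 1 4; 3 -1 -2)], sign=+1
⇒ 4πI² = 1/21
I = (+1)√(1/21/(4π)) = 0.06155813

0.061558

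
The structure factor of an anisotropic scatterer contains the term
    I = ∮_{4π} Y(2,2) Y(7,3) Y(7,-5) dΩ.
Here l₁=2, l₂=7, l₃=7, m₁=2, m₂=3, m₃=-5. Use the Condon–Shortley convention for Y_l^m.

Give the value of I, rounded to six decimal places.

0.139127

m-sum 0 ✓  L=16 even ✓  5≤7≤9 ✓
Π(2lᵢ+1) = 5×15×15 = 1125
triangle coeff Δ(2,7,7) = 1/185640
Σ_t [0,2]: t=0:+1/2419200 t=1:−1/518400 t=2:+1/2419200 = -1/907200
(3j)²=56/3315 [(2 7 7; 0 0 0)], sign=+1
Σ_t [0,0]: t=0:+1/29030400 = 1/29030400
(3j)²=99/7735 [(2 7 7; 2 3 -5)], sign=+1
⇒ 4πI² = 11880/48841
I = (+1)√(11880/48841/(4π)) = 0.13912687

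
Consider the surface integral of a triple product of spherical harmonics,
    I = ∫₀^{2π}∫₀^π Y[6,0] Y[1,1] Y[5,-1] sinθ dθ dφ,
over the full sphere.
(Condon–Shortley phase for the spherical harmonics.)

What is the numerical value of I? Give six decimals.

0.158246

Rules hold: Σm=0, L=12 even, 5≤5≤7.
N = 13·3·11 = 429
Δ = 2!·10!·0!/13! = 1/858
Racah Σ t=1..1: t=1:−1/14400 = -1/14400
⇒ 3j(6 1 5; 0 0 0)² = 6/143, sgn +1
Racah Σ t=2..2: t=2:+1/34560 = 1/34560
⇒ 3j(6 1 5; 0 1 -1)² = 5/286, sgn +1
4πI² = N·(3j₀)²·(3jₘ)² = 45/143
I = +1·√(0.314685/4π) = 0.15824621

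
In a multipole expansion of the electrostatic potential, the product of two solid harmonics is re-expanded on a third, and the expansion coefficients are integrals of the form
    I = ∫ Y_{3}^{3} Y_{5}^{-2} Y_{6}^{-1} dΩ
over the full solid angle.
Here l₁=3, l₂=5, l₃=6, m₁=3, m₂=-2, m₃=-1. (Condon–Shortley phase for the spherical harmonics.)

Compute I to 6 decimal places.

Checks pass: Σm=0; 14 even; l₃=6∈[2,8].
(2·3+1)(2·5+1)(2·6+1) = 1001
Δ: 2! 4! 8! / 15! → 1/675675
sum: t=0:+1/8640 t=1:−1/2304 t=2:+1/8640 = -7/34560
3j²(3 5 6; 0 0 0) = Δ·Π!·Σ² = 7/429  (sign -1)
sum: t=0:+1/34560 = 1/34560
3j²(3 5 6; 3 -2 -1) = Δ·Π!·Σ² = 7/429  (sign -1)
combine: 4πI² = 1001·7/429·7/429 = 343/1287
take √, sign +1: I = 0.14563067

0.145631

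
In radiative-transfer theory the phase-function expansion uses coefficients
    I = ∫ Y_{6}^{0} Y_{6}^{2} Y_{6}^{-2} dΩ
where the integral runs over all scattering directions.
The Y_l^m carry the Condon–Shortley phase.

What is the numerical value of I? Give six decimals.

-0.062979

m-sum 0 ✓  L=18 even ✓  0≤6≤12 ✓
Π(2lᵢ+1) = 13×13×13 = 2197
triangle coeff Δ(6,6,6) = 1/325909584
Σ_t [0,6]: t=0:+1/373248000 t=1:−1/1728000 t=2:+1/110592 t=3:−1/46656 t=4:+1/110592 t=5:−1/1728000 t=6:+1/373248000 = -7/1555200
(3j)²=400/46189 [(6 6 6; 0 0 0)], sign=-1
Σ_t [2,6]: t=2:+1/1658880 t=3:−1/155520 t=4:+1/110592 t=5:−1/518400 t=6:+1/24883200 = 11/8294400
(3j)²=11/4199 [(6 6 6; 0 2 -2)], sign=+1
⇒ 4πI² = 5200/104329
I = (-1)√(5200/104329/(4π)) = -0.06297878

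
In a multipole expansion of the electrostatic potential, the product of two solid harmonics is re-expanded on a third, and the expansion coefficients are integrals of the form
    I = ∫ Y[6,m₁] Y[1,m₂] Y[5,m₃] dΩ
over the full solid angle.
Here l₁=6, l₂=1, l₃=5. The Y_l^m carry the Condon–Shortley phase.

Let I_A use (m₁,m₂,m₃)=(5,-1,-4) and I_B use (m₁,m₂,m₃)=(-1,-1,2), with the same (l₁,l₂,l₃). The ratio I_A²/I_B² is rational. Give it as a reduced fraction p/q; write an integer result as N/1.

11/2

l's match ⇒ only the (l;m) 3-j factors differ between A and B.
A: triangle coeff Δ(6,1,5) = 1/858; Σ_t [0,0]: t=0:+1/725760 = 1/725760; (3j)²=5/78 [(6 1 5; 5 -1 -4)], sign=-1
B: triangle coeff Δ(6,1,5) = 1/858; Σ_t [0,0]: t=0:+1/60480 = 1/60480; (3j)²=5/429 [(6 1 5; -1 -1 2)], sign=-1
I_A²/I_B² = (5/78)/(5/429) = 11/2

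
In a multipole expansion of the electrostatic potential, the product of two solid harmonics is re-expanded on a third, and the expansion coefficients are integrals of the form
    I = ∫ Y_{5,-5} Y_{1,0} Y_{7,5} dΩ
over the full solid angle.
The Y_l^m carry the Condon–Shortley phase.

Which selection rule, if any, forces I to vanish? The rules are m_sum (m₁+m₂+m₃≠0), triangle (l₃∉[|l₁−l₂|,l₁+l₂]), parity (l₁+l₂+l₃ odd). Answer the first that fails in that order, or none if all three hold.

triangle

azimuthal sum: -5 + 0 + 5 = 0  ✓
4 ≤ 7 ≤ 6 (triangle on l)  ✗
L = 5 + 1 + 7 = 13 (odd)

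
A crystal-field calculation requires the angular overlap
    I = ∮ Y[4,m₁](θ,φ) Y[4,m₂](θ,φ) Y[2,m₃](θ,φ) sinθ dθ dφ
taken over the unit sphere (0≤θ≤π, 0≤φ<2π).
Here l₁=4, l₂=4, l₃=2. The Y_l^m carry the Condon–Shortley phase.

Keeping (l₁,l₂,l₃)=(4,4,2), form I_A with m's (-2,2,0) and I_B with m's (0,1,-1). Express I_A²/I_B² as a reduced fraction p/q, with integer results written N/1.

32/15

Same 4,4,2: normalisation and zero-m 3j drop out of the ratio.
A: Δ: 6! 2! 2! / 11! → 1/13860; sum: t=4:+1/192 t=5:−1/120 t=6:+1/2880 = -1/360; 3j²(4 4 2; -2 2 0) = Δ·Π!·Σ² = 16/3465  (sign -1)
B: Δ: 6! 2! 2! / 11! → 1/13860; sum: t=3:−1/72 t=4:+1/96 = -1/288; 3j²(4 4 2; 0 1 -1) = Δ·Π!·Σ² = 1/462  (sign +1)
I_A²/I_B² = (16/3465)/(1/462) = 32/15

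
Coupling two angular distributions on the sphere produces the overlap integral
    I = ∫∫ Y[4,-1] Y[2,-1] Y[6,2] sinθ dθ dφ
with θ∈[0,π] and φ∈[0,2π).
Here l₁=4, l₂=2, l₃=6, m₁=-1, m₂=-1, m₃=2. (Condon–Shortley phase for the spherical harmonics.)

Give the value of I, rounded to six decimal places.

Checks pass: Σm=0; 12 even; l₃=6∈[2,6].
(2·4+1)(2·2+1)(2·6+1) = 585
Δ: 0! 8! 4! / 13! → 1/6435
sum: t=0:+1/2304 = 1/2304
3j²(4 2 6; 0 0 0) = Δ·Π!·Σ² = 5/143  (sign +1)
sum: t=0:+1/4320 = 1/4320
3j²(4 2 6; -1 -1 2) = Δ·Π!·Σ² = 224/6435  (sign +1)
combine: 4πI² = 585·5/143·224/6435 = 1120/1573
take √, sign +1: I = 0.23803440

0.238034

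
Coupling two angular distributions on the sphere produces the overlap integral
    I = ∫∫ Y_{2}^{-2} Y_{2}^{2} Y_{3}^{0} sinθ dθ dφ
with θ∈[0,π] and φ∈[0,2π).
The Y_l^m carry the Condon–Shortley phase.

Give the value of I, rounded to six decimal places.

Σlᵢ=7 odd — θ-integrand is odd under cosθ→−cosθ; I=0

0.000000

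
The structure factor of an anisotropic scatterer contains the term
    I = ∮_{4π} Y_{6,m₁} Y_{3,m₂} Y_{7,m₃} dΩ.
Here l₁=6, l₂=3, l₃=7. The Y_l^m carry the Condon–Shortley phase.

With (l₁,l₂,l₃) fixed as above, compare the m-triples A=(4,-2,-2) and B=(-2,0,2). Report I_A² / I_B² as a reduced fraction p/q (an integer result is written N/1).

Same 6,3,7: normalisation and zero-m 3j drop out of the ratio.
A: Δ: 2! 10! 4! / 17! → 1/2042040; sum: t=0:+1/967680 t=1:−1/8709120 = 1/1088640; 3j²(6 3 7; 4 -2 -2) = Δ·Π!·Σ² = 800/51051  (sign -1)
B: Δ: 2! 10! 4! / 17! → 1/2042040; sum: t=0:+1/967680 t=1:−1/120960 t=2:+1/207360 = -1/414720; 3j²(6 3 7; -2 0 2) = Δ·Π!·Σ² = 21/4862  (sign +1)
I_A²/I_B² = (800/51051)/(21/4862) = 1600/441

1600/441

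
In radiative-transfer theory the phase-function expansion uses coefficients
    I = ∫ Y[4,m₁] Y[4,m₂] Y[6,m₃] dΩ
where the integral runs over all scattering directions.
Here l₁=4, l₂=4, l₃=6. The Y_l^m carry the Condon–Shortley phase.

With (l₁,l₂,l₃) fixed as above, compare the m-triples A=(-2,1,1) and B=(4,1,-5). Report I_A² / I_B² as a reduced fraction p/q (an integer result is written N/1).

Shared (l₁,l₂,l₃)=(4,4,6): N and (l;000)² cancel in I_A²/I_B².
A: Δ = 2!·6!·6!/15! = 1/1261260; Racah Σ t=0..2: t=0:+1/172800 t=1:−1/5760 t=2:+1/3456 = 7/57600; ⇒ 3j(4 4 6; -2 1 1)² = 21/2860, sgn -1
B: Δ = 2!·6!·6!/15! = 1/1261260; Racah Σ t=0..0: t=0:+1/172800 = 1/172800; ⇒ 3j(4 4 6; 4 1 -5)² = 2/65, sgn -1
I_A²/I_B² = (21/2860)/(2/65) = 21/88

21/88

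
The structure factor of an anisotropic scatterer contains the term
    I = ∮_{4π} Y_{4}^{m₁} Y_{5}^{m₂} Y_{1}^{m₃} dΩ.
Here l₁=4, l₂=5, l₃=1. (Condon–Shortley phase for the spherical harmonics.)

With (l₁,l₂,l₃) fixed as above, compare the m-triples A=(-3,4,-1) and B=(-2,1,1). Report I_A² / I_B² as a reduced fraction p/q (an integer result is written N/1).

6/1

Same 4,5,1: normalisation and zero-m 3j drop out of the ratio.
A: Δ: 8! 0! 2! / 11! → 1/495; sum: t=7:−1/10080 = -1/10080; 3j²(4 5 1; -3 4 -1) = Δ·Π!·Σ² = 4/55  (sign -1)
B: Δ: 8! 0! 2! / 11! → 1/495; sum: t=6:+1/2880 = 1/2880; 3j²(4 5 1; -2 1 1) = Δ·Π!·Σ² = 2/165  (sign +1)
I_A²/I_B² = (4/55)/(2/165) = 6/1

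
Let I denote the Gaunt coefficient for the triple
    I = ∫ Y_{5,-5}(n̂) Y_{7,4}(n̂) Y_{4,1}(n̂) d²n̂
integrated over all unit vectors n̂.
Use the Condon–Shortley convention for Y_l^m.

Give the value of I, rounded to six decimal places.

-0.135388

m-sum 0 ✓  L=16 even ✓  2≤4≤12 ✓
Π(2lᵢ+1) = 11×15×9 = 1485
triangle coeff Δ(5,7,4) = 1/6126120
Σ_t [3,5]: t=3:−1/69120 t=4:+1/20736 t=5:−1/69120 = 1/51840
(3j)²=280/21879 [(5 7 4; 0 0 0)], sign=+1
Σ_t [8,8]: t=8:+1/2903040 = 1/2903040
(3j)²=75/6188 [(5 7 4; -5 4 1)], sign=-1
⇒ 4πI² = 11250/48841
I = (-1)√(11250/48841/(4π)) = -0.13538765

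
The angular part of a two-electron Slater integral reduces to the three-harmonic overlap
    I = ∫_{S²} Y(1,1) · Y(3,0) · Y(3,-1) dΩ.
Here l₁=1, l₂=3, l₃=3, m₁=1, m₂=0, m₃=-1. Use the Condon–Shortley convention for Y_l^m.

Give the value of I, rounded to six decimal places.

0.000000

Σlᵢ=7 odd — θ-integrand is odd under cosθ→−cosθ; I=0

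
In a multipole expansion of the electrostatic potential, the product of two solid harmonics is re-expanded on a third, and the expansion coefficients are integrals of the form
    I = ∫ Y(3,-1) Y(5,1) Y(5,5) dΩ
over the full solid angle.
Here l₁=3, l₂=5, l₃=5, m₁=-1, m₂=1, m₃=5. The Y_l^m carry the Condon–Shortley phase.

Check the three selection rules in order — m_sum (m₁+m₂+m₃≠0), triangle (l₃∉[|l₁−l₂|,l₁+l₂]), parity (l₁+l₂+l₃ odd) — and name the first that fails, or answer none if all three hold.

m₁+m₂+m₃ = -1 + 1 + 5 = 5  ✗
triangle: |3−5|=2 ≤ l₃=5 ≤ 3+5=8
parity: l₁+l₂+l₃ = 13 is odd

m_sum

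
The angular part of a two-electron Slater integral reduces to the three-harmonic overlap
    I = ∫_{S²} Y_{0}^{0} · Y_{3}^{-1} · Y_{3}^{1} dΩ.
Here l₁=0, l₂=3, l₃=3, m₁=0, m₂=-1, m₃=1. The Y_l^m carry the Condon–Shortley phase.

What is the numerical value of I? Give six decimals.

m-sum 0 ✓  L=6 even ✓  3≤3≤3 ✓
Π(2lᵢ+1) = 1×7×7 = 49
triangle coeff Δ(0,3,3) = 1/7
Σ_t [0,0]: t=0:+1/36 = 1/36
(3j)²=1/7 [(0 3 3; 0 0 0)], sign=-1
Σ_t [0,0]: t=0:+1/48 = 1/48
(3j)²=1/7 [(0 3 3; 0 -1 1)], sign=+1
⇒ 4πI² = 1/1
I = (-1)√(1/1/(4π)) = -0.28209479

-0.282095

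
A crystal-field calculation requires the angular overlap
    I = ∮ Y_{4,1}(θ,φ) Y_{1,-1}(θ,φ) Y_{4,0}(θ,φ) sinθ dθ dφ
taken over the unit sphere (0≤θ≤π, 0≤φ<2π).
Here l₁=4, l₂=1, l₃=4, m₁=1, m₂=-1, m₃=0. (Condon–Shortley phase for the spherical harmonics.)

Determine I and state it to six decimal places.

l₁+l₂+l₃=9 is odd: 3j(l;000)=0 ⇒ I=0

0.000000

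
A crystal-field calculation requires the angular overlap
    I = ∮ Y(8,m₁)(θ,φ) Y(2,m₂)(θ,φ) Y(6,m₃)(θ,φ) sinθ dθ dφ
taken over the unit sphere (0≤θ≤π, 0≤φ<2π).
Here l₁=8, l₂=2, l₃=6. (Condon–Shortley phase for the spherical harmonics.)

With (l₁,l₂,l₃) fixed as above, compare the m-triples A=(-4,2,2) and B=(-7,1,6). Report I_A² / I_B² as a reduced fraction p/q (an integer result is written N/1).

Same 8,2,6: normalisation and zero-m 3j drop out of the ratio.
A: Δ: 4! 12! 0! / 17! → 1/30940; sum: t=4:+1/23224320 = 1/23224320; 3j²(8 2 6; -4 2 2) = Δ·Π!·Σ² = 99/6188  (sign +1)
B: Δ: 4! 12! 0! / 17! → 1/30940; sum: t=3:−1/2874009600 = -1/2874009600; 3j²(8 2 6; -7 1 6) = Δ·Π!·Σ² = 1/68  (sign -1)
I_A²/I_B² = (99/6188)/(1/68) = 99/91

99/91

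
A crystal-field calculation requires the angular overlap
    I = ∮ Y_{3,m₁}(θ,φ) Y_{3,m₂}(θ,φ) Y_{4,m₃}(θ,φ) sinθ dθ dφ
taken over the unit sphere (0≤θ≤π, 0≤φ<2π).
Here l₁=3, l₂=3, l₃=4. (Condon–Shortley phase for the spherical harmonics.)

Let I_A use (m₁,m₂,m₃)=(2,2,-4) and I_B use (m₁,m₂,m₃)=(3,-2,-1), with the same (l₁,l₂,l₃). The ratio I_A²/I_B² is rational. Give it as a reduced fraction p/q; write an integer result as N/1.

Shared (l₁,l₂,l₃)=(3,3,4): N and (l;000)² cancel in I_A²/I_B².
A: Δ = 2!·4!·4!/11! = 1/34650; Racah Σ t=1..1: t=1:−1/576 = -1/576; ⇒ 3j(3 3 4; 2 2 -4)² = 5/99, sgn -1
B: Δ = 2!·4!·4!/11! = 1/34650; Racah Σ t=0..0: t=0:+1/288 = 1/288; ⇒ 3j(3 3 4; 3 -2 -1)² = 5/231, sgn -1
I_A²/I_B² = (5/99)/(5/231) = 7/3

7/3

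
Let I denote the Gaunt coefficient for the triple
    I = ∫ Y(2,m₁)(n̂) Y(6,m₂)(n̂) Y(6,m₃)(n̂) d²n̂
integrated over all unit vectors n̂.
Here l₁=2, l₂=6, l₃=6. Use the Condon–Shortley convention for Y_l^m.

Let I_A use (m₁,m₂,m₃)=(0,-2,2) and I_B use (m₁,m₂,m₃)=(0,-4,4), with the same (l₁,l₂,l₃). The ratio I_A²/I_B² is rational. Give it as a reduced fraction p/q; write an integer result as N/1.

25/1

Same 2,6,6: normalisation and zero-m 3j drop out of the ratio.
A: Δ: 2! 2! 10! / 15! → 1/90090; sum: t=0:+1/69120 t=1:−1/30240 t=2:+1/322560 = -1/64512; 3j²(2 6 6; 0 -2 2) = Δ·Π!·Σ² = 10/1001  (sign -1)
B: Δ: 2! 2! 10! / 15! → 1/90090; sum: t=0:+1/322560 t=1:−1/362880 t=2:+1/14515200 = 1/2419200; 3j²(2 6 6; 0 -4 4) = Δ·Π!·Σ² = 2/5005  (sign +1)
I_A²/I_B² = (10/1001)/(2/5005) = 25/1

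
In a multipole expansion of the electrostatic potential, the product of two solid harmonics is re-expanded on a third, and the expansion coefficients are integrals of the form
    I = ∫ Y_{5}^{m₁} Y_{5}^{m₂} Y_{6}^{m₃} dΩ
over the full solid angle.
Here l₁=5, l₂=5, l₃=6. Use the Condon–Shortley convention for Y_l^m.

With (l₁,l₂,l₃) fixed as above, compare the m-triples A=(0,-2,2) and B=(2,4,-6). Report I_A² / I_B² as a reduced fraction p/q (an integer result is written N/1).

Same 5,5,6: normalisation and zero-m 3j drop out of the ratio.
A: Δ: 4! 6! 6! / 17! → 1/28588560; sum: t=0:+1/103680 t=1:−1/13824 t=2:+1/17280 t=3:−1/207360 = -1/103680; 3j²(5 5 6; 0 -2 2) = Δ·Π!·Σ² = 10/7293  (sign -1)
B: Δ: 4! 6! 6! / 17! → 1/28588560; sum: t=3:−1/3110400 = -1/3110400; 3j²(5 5 6; 2 4 -6) = Δ·Π!·Σ² = 21/1105  (sign -1)
I_A²/I_B² = (10/7293)/(21/1105) = 50/693

50/693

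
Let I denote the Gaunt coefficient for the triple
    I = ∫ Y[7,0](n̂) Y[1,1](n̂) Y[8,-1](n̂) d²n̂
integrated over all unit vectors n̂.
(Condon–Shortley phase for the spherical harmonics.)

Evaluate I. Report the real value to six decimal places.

Checks pass: Σm=0; 16 even; l₃=8∈[6,8].
(2·7+1)(2·1+1)(2·8+1) = 765
Δ: 0! 14! 2! / 17! → 1/2040
sum: t=0:+1/25401600 = 1/25401600
3j²(7 1 8; 0 0 0) = Δ·Π!·Σ² = 8/255  (sign +1)
sum: t=0:+1/50803200 = 1/50803200
3j²(7 1 8; 0 1 -1) = Δ·Π!·Σ² = 3/170  (sign -1)
combine: 4πI² = 765·8/255·3/170 = 36/85
take √, sign -1: I = -0.18358486

-0.183585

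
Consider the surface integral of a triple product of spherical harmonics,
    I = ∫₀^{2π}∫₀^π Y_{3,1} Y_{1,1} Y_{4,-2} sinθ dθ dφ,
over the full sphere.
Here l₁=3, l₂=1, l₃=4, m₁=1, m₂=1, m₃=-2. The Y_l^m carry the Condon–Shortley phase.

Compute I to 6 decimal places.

Checks pass: Σm=0; 8 even; l₃=4∈[2,4].
(2·3+1)(2·1+1)(2·4+1) = 189
Δ: 0! 6! 2! / 9! → 1/252
sum: t=0:+1/36 = 1/36
3j²(3 1 4; 0 0 0) = Δ·Π!·Σ² = 4/63  (sign +1)
sum: t=0:+1/96 = 1/96
3j²(3 1 4; 1 1 -2) = Δ·Π!·Σ² = 5/84  (sign +1)
combine: 4πI² = 189·4/63·5/84 = 5/7
take √, sign +1: I = 0.23841361

0.238414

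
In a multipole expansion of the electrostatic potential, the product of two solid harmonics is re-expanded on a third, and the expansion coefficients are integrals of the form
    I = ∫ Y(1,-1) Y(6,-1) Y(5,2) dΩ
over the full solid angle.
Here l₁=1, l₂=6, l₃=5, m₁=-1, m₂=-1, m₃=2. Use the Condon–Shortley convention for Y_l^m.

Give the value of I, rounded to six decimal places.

-0.129207

Checks pass: Σm=0; 12 even; l₃=5∈[5,7].
(2·1+1)(2·6+1)(2·5+1) = 429
Δ: 2! 0! 10! / 13! → 1/858
sum: t=1:−1/14400 = -1/14400
3j²(1 6 5; 0 0 0) = Δ·Π!·Σ² = 6/143  (sign +1)
sum: t=2:+1/60480 = 1/60480
3j²(1 6 5; -1 -1 2) = Δ·Π!·Σ² = 5/429  (sign -1)
combine: 4πI² = 429·6/143·5/429 = 30/143
take √, sign -1: I = -0.12920749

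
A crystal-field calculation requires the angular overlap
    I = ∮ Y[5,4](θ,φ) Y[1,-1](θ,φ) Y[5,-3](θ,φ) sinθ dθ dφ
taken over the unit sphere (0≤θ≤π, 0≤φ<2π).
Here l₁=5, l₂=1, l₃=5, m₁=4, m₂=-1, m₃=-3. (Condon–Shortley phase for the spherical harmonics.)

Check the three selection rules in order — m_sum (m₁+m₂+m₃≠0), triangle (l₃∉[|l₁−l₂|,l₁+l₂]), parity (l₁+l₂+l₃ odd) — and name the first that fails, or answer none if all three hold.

parity

Σmᵢ = 0  ✓
l₃∈[|l₁−l₂|,l₁+l₂]=[4,6], have l₃=5  ✓
Σlᵢ = 11 ⇒ odd  ✗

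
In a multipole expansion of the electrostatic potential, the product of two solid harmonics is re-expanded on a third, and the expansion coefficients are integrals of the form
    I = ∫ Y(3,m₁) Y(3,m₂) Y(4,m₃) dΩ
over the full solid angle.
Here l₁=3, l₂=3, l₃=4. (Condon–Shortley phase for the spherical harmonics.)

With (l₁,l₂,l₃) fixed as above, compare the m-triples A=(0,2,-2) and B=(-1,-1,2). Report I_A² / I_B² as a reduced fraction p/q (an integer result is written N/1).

l's match ⇒ only the (l;m) 3-j factors differ between A and B.
A: triangle coeff Δ(3,3,4) = 1/34650; Σ_t [1,2]: t=1:−1/96 t=2:+1/72 = 1/288; (3j)²=1/462 [(3 3 4; 0 2 -2)], sign=+1
B: triangle coeff Δ(3,3,4) = 1/34650; Σ_t [0,2]: t=0:+1/192 t=1:−1/36 t=2:+1/192 = -5/288; (3j)²=20/693 [(3 3 4; -1 -1 2)], sign=-1
I_A²/I_B² = (1/462)/(20/693) = 3/40

3/40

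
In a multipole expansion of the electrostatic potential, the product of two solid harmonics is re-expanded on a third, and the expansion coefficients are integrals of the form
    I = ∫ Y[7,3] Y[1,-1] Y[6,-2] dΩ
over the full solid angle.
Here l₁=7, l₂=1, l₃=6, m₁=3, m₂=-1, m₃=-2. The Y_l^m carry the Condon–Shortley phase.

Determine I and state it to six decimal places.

-0.234717

Checks pass: Σm=0; 14 even; l₃=6∈[6,8].
(2·7+1)(2·1+1)(2·6+1) = 585
Δ: 2! 12! 0! / 15! → 1/1365
sum: t=1:−1/518400 = -1/518400
3j²(7 1 6; 0 0 0) = Δ·Π!·Σ² = 7/195  (sign -1)
sum: t=0:+1/1935360 = 1/1935360
3j²(7 1 6; 3 -1 -2) = Δ·Π!·Σ² = 3/91  (sign +1)
combine: 4πI² = 585·7/195·3/91 = 9/13
take √, sign -1: I = -0.23471705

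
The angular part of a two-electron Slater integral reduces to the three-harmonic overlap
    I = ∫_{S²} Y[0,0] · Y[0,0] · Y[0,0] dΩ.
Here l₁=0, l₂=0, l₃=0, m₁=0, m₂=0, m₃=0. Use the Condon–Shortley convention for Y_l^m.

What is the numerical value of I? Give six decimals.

0.282095

Checks pass: Σm=0; 0 even; l₃=0∈[0,0].
(2·0+1)(2·0+1)(2·0+1) = 1
Δ: 0! 0! 0! / 1! → 1/1
sum: t=0:+1/1 = 1/1
3j²(0 0 0; 0 0 0) = Δ·Π!·Σ² = 1/1  (sign +1)
(m-triple is (0,0,0) — same symbol as above.)
combine: 4πI² = 1·1·1 = 1/1
take √, sign +1: I = 0.28209479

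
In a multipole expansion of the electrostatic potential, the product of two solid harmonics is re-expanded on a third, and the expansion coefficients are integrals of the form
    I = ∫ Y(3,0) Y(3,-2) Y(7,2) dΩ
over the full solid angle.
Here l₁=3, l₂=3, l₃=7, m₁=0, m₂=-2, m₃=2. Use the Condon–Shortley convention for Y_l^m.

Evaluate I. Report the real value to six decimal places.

triangle: need 0≤l₃≤6, have 7; I=0

0.000000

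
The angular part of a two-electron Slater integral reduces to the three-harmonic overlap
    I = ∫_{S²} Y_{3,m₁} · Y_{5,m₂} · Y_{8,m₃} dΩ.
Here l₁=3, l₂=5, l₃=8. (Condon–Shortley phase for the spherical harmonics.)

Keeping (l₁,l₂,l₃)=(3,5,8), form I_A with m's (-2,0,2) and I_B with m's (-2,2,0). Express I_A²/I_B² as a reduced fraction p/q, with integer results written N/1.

l's match ⇒ only the (l;m) 3-j factors differ between A and B.
A: triangle coeff Δ(3,5,8) = 1/136136; Σ_t [0,0]: t=0:+1/1728000 = 1/1728000; (3j)²=27/2431 [(3 5 8; -2 0 2)], sign=+1
B: triangle coeff Δ(3,5,8) = 1/136136; Σ_t [0,0]: t=0:+1/3628800 = 1/3628800; (3j)²=8/2431 [(3 5 8; -2 2 0)], sign=+1
I_A²/I_B² = (27/2431)/(8/2431) = 27/8

27/8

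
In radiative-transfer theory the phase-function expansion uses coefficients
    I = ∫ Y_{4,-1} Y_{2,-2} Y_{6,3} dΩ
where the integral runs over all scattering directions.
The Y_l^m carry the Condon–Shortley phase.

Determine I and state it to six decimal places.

-0.178526

m-sum 0 ✓  L=12 even ✓  2≤6≤6 ✓
Π(2lᵢ+1) = 9×5×13 = 585
triangle coeff Δ(4,2,6) = 1/6435
Σ_t [0,0]: t=0:+1/2304 = 1/2304
(3j)²=5/143 [(4 2 6; 0 0 0)], sign=+1
Σ_t [0,0]: t=0:+1/17280 = 1/17280
(3j)²=14/715 [(4 2 6; -1 -2 3)], sign=-1
⇒ 4πI² = 630/1573
I = (-1)√(630/1573/(4π)) = -0.17852580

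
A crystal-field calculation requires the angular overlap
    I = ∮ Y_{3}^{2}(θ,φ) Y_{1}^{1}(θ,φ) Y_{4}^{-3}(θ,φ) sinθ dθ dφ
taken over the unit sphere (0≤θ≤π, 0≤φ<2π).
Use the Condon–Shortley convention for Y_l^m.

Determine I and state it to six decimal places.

Checks pass: Σm=0; 8 even; l₃=4∈[2,4].
(2·3+1)(2·1+1)(2·4+1) = 189
Δ: 0! 6! 2! / 9! → 1/252
sum: t=0:+1/36 = 1/36
3j²(3 1 4; 0 0 0) = Δ·Π!·Σ² = 4/63  (sign +1)
sum: t=0:+1/240 = 1/240
3j²(3 1 4; 2 1 -3) = Δ·Π!·Σ² = 1/12  (sign -1)
combine: 4πI² = 189·4/63·1/12 = 1/1
take √, sign -1: I = -0.28209479

-0.282095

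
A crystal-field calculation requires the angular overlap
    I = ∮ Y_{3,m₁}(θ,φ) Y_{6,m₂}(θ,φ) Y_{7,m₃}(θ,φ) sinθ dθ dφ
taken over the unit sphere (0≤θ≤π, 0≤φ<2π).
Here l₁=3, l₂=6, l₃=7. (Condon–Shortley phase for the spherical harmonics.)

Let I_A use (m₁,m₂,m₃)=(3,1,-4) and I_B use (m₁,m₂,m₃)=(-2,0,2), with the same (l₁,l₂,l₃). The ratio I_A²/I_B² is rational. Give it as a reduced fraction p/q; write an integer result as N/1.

275/56

Same 3,6,7: normalisation and zero-m 3j drop out of the ratio.
A: Δ: 2! 4! 10! / 17! → 1/2042040; sum: t=0:+1/1451520 = 1/1451520; 3j²(3 6 7; 3 1 -4) = Δ·Π!·Σ² = 75/3094  (sign -1)
B: Δ: 2! 4! 10! / 17! → 1/2042040; sum: t=1:−1/345600 t=2:+1/207360 = 1/518400; 3j²(3 6 7; -2 0 2) = Δ·Π!·Σ² = 12/2431  (sign -1)
I_A²/I_B² = (75/3094)/(12/2431) = 275/56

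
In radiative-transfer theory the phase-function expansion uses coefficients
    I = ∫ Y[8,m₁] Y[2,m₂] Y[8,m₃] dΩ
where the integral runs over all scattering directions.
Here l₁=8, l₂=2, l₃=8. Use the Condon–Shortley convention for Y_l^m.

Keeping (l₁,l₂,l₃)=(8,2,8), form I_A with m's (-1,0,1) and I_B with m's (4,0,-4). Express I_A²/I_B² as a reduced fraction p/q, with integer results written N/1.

Shared (l₁,l₂,l₃)=(8,2,8): N and (l;000)² cancel in I_A²/I_B².
A: Δ = 2!·14!·2!/19! = 1/348840; Racah Σ t=0..2: t=0:+1/174182400 t=1:−1/29030400 t=2:+1/101606400 = -23/1219276800; ⇒ 3j(8 2 8; -1 0 1)² = 529/38760, sgn +1
B: Δ = 2!·14!·2!/19! = 1/348840; Racah Σ t=0..2: t=0:+1/348364800 t=1:−1/239500800 t=2:+1/3832012800 = -1/958003200; ⇒ 3j(8 2 8; 4 0 -4)² = 8/4845, sgn -1
I_A²/I_B² = (529/38760)/(8/4845) = 529/64

529/64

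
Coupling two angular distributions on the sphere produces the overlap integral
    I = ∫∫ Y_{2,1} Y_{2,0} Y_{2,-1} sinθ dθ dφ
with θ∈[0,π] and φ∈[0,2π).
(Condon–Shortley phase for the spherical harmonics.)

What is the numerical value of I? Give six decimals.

-0.090112

Rules hold: Σm=0, L=6 even, 0≤2≤4.
N = 5·5·5 = 125
Δ = 2!·2!·2!/7! = 1/630
Racah Σ t=0..2: t=0:+1/8 t=1:−1/1 t=2:+1/8 = -3/4
⇒ 3j(2 2 2; 0 0 0)² = 2/35, sgn -1
Racah Σ t=0..1: t=0:+1/4 t=1:−1/2 = -1/4
⇒ 3j(2 2 2; 1 0 -1)² = 1/70, sgn +1
4πI² = N·(3j₀)²·(3jₘ)² = 5/49
I = -1·√(0.102041/4π) = -0.09011188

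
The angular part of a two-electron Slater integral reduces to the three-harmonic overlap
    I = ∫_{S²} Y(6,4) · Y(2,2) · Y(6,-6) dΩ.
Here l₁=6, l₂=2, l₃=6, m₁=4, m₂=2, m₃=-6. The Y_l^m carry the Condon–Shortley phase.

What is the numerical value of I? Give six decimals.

Rules hold: Σm=0, L=14 even, 4≤6≤8.
N = 13·5·13 = 845
Δ = 2!·10!·2!/15! = 1/90090
Racah Σ t=0..2: t=0:+1/69120 t=1:−1/14400 t=2:+1/69120 = -7/172800
⇒ 3j(6 2 6; 0 0 0)² = 14/715, sgn -1
Racah Σ t=2..2: t=2:+1/14515200 = 1/14515200
⇒ 3j(6 2 6; 4 2 -6)² = 2/455, sgn +1
4πI² = N·(3j₀)²·(3jₘ)² = 4/55
I = -1·√(0.0727273/4π) = -0.07607531

-0.076075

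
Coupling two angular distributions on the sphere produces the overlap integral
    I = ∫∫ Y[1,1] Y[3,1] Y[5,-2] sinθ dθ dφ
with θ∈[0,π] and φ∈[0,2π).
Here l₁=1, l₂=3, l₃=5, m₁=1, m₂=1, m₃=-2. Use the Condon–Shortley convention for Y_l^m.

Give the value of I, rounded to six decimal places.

triangle: need 2≤l₃≤4, have 5; I=0

0.000000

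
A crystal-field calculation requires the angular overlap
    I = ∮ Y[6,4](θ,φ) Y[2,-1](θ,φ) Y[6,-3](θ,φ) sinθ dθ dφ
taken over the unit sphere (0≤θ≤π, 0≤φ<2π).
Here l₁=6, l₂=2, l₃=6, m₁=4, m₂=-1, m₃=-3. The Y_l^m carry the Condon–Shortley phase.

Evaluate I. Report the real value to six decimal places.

m-sum 0 ✓  L=14 even ✓  4≤6≤8 ✓
Π(2lᵢ+1) = 13×5×13 = 845
triangle coeff Δ(6,2,6) = 1/90090
Σ_t [0,2]: t=0:+1/69120 t=1:−1/14400 t=2:+1/69120 = -7/172800
(3j)²=14/715 [(6 2 6; 0 0 0)], sign=-1
Σ_t [0,1]: t=0:+1/161280 t=1:−1/725760 = 1/207360
(3j)²=7/286 [(6 2 6; 4 -1 -3)], sign=-1
⇒ 4πI² = 49/121
I = (+1)√(49/121/(4π)) = 0.17951487

0.179515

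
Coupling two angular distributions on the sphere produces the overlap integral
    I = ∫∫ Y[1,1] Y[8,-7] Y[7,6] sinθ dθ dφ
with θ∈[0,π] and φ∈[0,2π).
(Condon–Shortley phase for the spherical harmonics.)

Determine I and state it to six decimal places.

-0.313531

m-sum 0 ✓  L=16 even ✓  7≤7≤9 ✓
Π(2lᵢ+1) = 3×17×15 = 765
triangle coeff Δ(1,8,7) = 1/2040
Σ_t [1,1]: t=1:−1/25401600 = -1/25401600
(3j)²=8/255 [(1 8 7; 0 0 0)], sign=+1
Σ_t [0,0]: t=0:+1/12454041600 = 1/12454041600
(3j)²=7/136 [(1 8 7; 1 -7 6)], sign=-1
⇒ 4πI² = 21/17
I = (-1)√(21/17/(4π)) = -0.31353083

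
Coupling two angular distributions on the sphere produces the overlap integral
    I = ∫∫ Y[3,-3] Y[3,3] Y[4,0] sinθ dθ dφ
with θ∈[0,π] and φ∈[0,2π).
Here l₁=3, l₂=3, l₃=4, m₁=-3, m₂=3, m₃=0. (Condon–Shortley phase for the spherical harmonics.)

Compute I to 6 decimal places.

m-sum 0 ✓  L=10 even ✓  0≤4≤6 ✓
Π(2lᵢ+1) = 7×7×9 = 441
triangle coeff Δ(3,3,4) = 1/34650
Σ_t [0,2]: t=0:+1/72 t=1:−1/16 t=2:+1/72 = -5/144
(3j)²=2/77 [(3 3 4; 0 0 0)], sign=-1
Σ_t [2,2]: t=2:+1/1152 = 1/1152
(3j)²=1/154 [(3 3 4; -3 3 0)], sign=+1
⇒ 4πI² = 9/121
I = (-1)√(9/121/(4π)) = -0.07693494

-0.076935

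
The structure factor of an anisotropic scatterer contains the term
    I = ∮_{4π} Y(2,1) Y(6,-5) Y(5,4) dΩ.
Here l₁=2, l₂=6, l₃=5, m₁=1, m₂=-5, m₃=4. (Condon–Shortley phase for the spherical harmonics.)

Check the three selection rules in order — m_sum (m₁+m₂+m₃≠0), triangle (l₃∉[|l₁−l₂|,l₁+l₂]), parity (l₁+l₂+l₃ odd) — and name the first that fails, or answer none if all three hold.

m₁+m₂+m₃ = 1 − 5 + 4 = 0  ✓
triangle: |2−6|=4 ≤ l₃=5 ≤ 2+6=8  ✓
parity: l₁+l₂+l₃ = 13 is odd  ✗

parity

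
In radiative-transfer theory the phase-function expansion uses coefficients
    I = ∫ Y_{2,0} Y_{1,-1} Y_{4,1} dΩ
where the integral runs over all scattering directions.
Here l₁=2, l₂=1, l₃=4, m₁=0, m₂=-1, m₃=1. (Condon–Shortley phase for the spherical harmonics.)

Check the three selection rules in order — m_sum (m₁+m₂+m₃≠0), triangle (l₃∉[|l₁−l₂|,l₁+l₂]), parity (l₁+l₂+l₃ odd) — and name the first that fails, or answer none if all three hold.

triangle

Σmᵢ = 0  ✓
l₃∈[|l₁−l₂|,l₁+l₂]=[1,3], have l₃=4  ✗
Σlᵢ = 7 ⇒ odd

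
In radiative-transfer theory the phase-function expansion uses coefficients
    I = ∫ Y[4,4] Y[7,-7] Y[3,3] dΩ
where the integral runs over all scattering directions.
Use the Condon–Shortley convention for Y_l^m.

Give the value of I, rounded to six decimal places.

-0.369241

Checks pass: Σm=0; 14 even; l₃=3∈[3,11].
(2·4+1)(2·7+1)(2·3+1) = 945
Δ: 8! 0! 6! / 15! → 1/45045
sum: t=4:+1/20736 = 1/20736
3j²(4 7 3; 0 0 0) = Δ·Π!·Σ² = 35/1287  (sign -1)
sum: t=0:+1/29030400 = 1/29030400
3j²(4 7 3; 4 -7 3) = Δ·Π!·Σ² = 1/15  (sign +1)
combine: 4πI² = 945·35/1287·1/15 = 245/143
take √, sign -1: I = -0.36924115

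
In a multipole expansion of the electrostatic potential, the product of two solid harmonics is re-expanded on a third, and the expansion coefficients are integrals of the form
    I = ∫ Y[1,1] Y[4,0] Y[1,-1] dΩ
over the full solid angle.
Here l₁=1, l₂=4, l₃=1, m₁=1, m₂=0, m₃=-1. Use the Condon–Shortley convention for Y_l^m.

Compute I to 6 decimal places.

0.000000

|1−4|≤1≤1+4 violated ⇒ I = 0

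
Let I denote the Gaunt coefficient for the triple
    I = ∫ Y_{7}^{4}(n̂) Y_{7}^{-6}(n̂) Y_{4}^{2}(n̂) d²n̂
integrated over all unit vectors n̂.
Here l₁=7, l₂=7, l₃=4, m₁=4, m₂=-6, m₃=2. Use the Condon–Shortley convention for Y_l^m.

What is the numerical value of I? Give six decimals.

0.160865

m-sum 0 ✓  L=18 even ✓  0≤4≤14 ✓
Π(2lᵢ+1) = 15×15×9 = 2025
triangle coeff Δ(7,7,4) = 1/58198140
Σ_t [3,7]: t=3:−1/17418240 t=4:+1/622080 t=5:−1/230400 t=6:+1/622080 t=7:−1/17418240 = -1/806400
(3j)²=2268/230945 [(7 7 4; 0 0 0)], sign=-1
Σ_t [0,1]: t=0:+1/130636800 t=1:−1/34836480 = -11/522547200
(3j)²=1331/81396 [(7 7 4; 4 -6 2)], sign=-1
⇒ 4πI² = 441045/1356277
I = (+1)√(441045/1356277/(4π)) = 0.16086528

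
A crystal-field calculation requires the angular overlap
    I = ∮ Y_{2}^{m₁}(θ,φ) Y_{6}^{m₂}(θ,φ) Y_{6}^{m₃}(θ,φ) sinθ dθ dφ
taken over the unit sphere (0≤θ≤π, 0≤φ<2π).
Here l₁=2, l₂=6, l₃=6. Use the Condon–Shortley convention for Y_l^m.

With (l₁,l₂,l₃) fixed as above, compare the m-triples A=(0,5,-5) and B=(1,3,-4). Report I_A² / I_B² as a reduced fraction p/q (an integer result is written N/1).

Same 2,6,6: normalisation and zero-m 3j drop out of the ratio.
A: Δ: 2! 2! 10! / 15! → 1/90090; sum: t=1:−1/3628800 t=2:+1/1451520 = 1/2419200; 3j²(2 6 6; 0 5 -5) = Δ·Π!·Σ² = 11/910  (sign -1)
B: Δ: 2! 2! 10! / 15! → 1/90090; sum: t=0:+1/725760 t=1:−1/161280 = -1/207360; 3j²(2 6 6; 1 3 -4) = Δ·Π!·Σ² = 7/286  (sign -1)
I_A²/I_B² = (11/910)/(7/286) = 121/245

121/245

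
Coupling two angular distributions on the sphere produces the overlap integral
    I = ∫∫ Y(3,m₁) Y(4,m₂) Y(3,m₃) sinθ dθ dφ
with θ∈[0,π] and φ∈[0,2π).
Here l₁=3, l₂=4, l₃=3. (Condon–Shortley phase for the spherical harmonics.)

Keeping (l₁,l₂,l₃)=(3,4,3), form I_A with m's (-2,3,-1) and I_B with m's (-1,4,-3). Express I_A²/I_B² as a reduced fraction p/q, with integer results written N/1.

l's match ⇒ only the (l;m) 3-j factors differ between A and B.
A: triangle coeff Δ(3,4,3) = 1/34650; Σ_t [3,4]: t=3:−1/288 t=4:+1/144 = 1/288; (3j)²=1/99 [(3 4 3; -2 3 -1)], sign=+1
B: triangle coeff Δ(3,4,3) = 1/34650; Σ_t [4,4]: t=4:+1/1152 = 1/1152; (3j)²=1/33 [(3 4 3; -1 4 -3)], sign=+1
I_A²/I_B² = (1/99)/(1/33) = 1/3

1/3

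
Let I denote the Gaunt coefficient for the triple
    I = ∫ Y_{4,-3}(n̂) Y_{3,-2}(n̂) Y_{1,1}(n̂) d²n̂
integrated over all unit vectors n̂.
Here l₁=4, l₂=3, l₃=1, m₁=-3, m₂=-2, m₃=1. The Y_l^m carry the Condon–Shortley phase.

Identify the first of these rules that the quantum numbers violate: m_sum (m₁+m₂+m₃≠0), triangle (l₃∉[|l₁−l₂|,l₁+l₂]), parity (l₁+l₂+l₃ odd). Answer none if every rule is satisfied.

m_sum

azimuthal sum: -3 − 2 + 1 = -4  ✗
1 ≤ 1 ≤ 7 (triangle on l)
L = 4 + 3 + 1 = 8 (even)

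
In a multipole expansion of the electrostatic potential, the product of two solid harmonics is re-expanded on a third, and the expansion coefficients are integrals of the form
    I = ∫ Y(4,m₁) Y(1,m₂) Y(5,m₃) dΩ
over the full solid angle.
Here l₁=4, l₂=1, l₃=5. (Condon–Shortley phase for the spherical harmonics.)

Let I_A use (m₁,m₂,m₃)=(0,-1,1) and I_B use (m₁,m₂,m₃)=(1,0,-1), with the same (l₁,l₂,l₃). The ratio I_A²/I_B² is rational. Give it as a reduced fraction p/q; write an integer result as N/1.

5/8

l's match ⇒ only the (l;m) 3-j factors differ between A and B.
A: triangle coeff Δ(4,1,5) = 1/495; Σ_t [0,0]: t=0:+1/1152 = 1/1152; (3j)²=1/33 [(4 1 5; 0 -1 1)], sign=+1
B: triangle coeff Δ(4,1,5) = 1/495; Σ_t [0,0]: t=0:+1/720 = 1/720; (3j)²=8/165 [(4 1 5; 1 0 -1)], sign=+1
I_A²/I_B² = (1/33)/(8/165) = 5/8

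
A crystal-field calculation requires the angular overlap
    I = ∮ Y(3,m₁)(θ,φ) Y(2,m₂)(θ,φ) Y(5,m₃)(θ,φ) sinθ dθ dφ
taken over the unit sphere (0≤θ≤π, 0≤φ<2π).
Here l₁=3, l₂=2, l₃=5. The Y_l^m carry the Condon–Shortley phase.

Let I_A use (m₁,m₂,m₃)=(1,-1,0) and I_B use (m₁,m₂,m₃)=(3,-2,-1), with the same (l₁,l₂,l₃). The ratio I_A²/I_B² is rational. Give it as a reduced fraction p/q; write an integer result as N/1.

Same 3,2,5: normalisation and zero-m 3j drop out of the ratio.
A: Δ: 0! 6! 4! / 11! → 1/2310; sum: t=0:+1/288 = 1/288; 3j²(3 2 5; 1 -1 0) = Δ·Π!·Σ² = 5/231  (sign -1)
B: Δ: 0! 6! 4! / 11! → 1/2310; sum: t=0:+1/17280 = 1/17280; 3j²(3 2 5; 3 -2 -1) = Δ·Π!·Σ² = 1/2310  (sign +1)
I_A²/I_B² = (5/231)/(1/2310) = 50/1

50/1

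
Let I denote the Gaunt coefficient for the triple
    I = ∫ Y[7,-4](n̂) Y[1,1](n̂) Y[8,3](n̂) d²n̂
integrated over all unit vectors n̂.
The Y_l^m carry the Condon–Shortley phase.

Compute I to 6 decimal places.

Checks pass: Σm=0; 16 even; l₃=8∈[6,8].
(2·7+1)(2·1+1)(2·8+1) = 765
Δ: 0! 14! 2! / 17! → 1/2040
sum: t=0:+1/25401600 = 1/25401600
3j²(7 1 8; 0 0 0) = Δ·Π!·Σ² = 8/255  (sign +1)
sum: t=0:+1/479001600 = 1/479001600
3j²(7 1 8; -4 1 3) = Δ·Π!·Σ² = 1/204  (sign -1)
combine: 4πI² = 765·8/255·1/204 = 2/17
take √, sign -1: I = -0.09675772

-0.096758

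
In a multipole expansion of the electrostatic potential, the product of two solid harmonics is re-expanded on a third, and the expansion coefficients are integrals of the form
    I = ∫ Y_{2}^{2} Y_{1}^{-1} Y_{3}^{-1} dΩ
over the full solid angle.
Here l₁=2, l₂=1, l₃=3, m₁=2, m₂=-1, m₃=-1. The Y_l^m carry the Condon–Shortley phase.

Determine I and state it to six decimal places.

Checks pass: Σm=0; 6 even; l₃=3∈[1,3].
(2·2+1)(2·1+1)(2·3+1) = 105
Δ: 0! 4! 2! / 7! → 1/105
sum: t=0:+1/4 = 1/4
3j²(2 1 3; 0 0 0) = Δ·Π!·Σ² = 3/35  (sign -1)
sum: t=0:+1/48 = 1/48
3j²(2 1 3; 2 -1 -1) = Δ·Π!·Σ² = 1/105  (sign +1)
combine: 4πI² = 105·3/35·1/105 = 3/35
take √, sign -1: I = -0.08258890

-0.082589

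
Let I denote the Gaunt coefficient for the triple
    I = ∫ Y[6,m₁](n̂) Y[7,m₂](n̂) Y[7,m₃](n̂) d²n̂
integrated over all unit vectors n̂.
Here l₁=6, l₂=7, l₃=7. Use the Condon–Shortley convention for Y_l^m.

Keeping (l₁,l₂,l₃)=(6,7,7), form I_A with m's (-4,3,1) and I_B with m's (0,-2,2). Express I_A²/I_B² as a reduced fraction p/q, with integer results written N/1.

Same 6,7,7: normalisation and zero-m 3j drop out of the ratio.
A: Δ: 6! 6! 8! / 21! → 1/2444321880; sum: t=4:+1/49766400 t=5:−1/10368000 t=6:+1/19906560 = -13/497664000; 3j²(6 7 7; -4 3 1) = Δ·Π!·Σ² = 91/17765  (sign -1)
B: Δ: 6! 6! 8! / 21! → 1/2444321880; sum: t=0:+1/373248000 t=1:−1/8294400 t=2:+1/1658880 t=3:−1/1866240 t=4:+1/11612160 t=5:−1/580608000 = 1/29859840; 3j²(6 7 7; 0 -2 2) = Δ·Π!·Σ² = 125/277134  (sign -1)
I_A²/I_B² = (91/17765)/(125/277134) = 7098/625

7098/625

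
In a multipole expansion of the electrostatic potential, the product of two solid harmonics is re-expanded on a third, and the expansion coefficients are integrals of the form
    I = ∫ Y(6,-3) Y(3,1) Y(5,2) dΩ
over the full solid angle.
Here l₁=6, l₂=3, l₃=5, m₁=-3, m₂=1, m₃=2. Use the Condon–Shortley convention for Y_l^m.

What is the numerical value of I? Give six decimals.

m-sum 0 ✓  L=14 even ✓  3≤5≤9 ✓
Π(2lᵢ+1) = 13×7×11 = 1001
triangle coeff Δ(6,3,5) = 1/675675
Σ_t [1,3]: t=1:−1/8640 t=2:+1/2304 t=3:−1/8640 = 7/34560
(3j)²=7/429 [(6 3 5; 0 0 0)], sign=-1
Σ_t [2,4]: t=2:+1/40320 t=3:−1/8640 t=4:+1/34560 = -1/16128
(3j)²=18/1001 [(6 3 5; -3 1 2)], sign=+1
⇒ 4πI² = 42/143
I = (-1)√(42/143/(4π)) = -0.15288036

-0.152880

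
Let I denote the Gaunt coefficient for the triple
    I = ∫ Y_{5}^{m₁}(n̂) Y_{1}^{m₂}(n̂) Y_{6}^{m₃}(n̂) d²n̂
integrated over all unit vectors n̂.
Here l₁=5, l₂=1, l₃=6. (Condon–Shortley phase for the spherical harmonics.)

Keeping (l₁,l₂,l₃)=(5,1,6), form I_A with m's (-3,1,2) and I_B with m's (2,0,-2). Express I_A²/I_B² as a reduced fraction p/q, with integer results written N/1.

Same 5,1,6: normalisation and zero-m 3j drop out of the ratio.
A: Δ: 0! 10! 2! / 13! → 1/858; sum: t=0:+1/161280 = 1/161280; 3j²(5 1 6; -3 1 2) = Δ·Π!·Σ² = 1/143  (sign +1)
B: Δ: 0! 10! 2! / 13! → 1/858; sum: t=0:+1/30240 = 1/30240; 3j²(5 1 6; 2 0 -2) = Δ·Π!·Σ² = 16/429  (sign +1)
I_A²/I_B² = (1/143)/(16/429) = 3/16

3/16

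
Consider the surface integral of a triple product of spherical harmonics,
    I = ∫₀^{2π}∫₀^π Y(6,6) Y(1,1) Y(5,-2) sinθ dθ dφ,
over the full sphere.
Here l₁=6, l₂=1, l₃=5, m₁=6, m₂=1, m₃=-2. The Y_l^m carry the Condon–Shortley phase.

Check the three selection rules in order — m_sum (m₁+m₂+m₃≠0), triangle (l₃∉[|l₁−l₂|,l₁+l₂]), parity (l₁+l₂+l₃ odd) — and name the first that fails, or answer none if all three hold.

m₁+m₂+m₃ = 6 + 1 − 2 = 5  ✗
triangle: |6−1|=5 ≤ l₃=5 ≤ 6+1=7
parity: l₁+l₂+l₃ = 12 is even

m_sum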